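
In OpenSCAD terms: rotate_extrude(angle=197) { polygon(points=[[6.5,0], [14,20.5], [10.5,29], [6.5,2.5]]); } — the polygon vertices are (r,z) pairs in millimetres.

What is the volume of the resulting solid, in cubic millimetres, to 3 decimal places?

Profile (r,z), 4 vertices: (6.5,0) (14,20.5) (10.5,29) (6.5,2.5)
edge 0: (6.5,0)→(14,20.5)  cross = 6.5·20.5 − 14·0 = 133.2500; (r_i+r_j)·cross = 20.5·133.2500 = 2731.6250
edge 1: (14,20.5)→(10.5,29)  cross = 14·29 − 10.5·20.5 = 190.7500; (r_i+r_j)·cross = 24.5·190.7500 = 4673.3750
edge 2: (10.5,29)→(6.5,2.5)  cross = 10.5·2.5 − 6.5·29 = -162.2500; (r_i+r_j)·cross = 17·-162.2500 = -2758.2500
edge 3: (6.5,2.5)→(6.5,0)  cross = 6.5·0 − 6.5·2.5 = -16.2500; (r_i+r_j)·cross = 13·-16.2500 = -211.2500
Σcross = 145.5000 → A = |Σcross|/2 = 72.7500 mm²
Σ(r_i+r_j)·cross = 4435.5000 → first moment M = |Σ|/6 = 739.2500
R_c = M/A = 739.2500/72.7500 = 10.1615 mm
θ = 197° = 3.438299 rad
V = θ·R_c·A = 3.438299·10.1615·72.7500 = 2541.762 mm³

Volume = 2541.762 mm³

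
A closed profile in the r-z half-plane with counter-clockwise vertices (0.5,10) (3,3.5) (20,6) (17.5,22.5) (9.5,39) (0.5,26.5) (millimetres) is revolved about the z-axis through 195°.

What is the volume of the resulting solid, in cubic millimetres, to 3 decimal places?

Volume = 15095.816 mm³

Profile (r,z), 6 vertices: (0.5,10) (3,3.5) (20,6) (17.5,22.5) (9.5,39) (0.5,26.5)
edge 0: (0.5,10)→(3,3.5)  cross = 0.5·3.5 − 3·10 = -28.2500; (r_i+r_j)·cross = 3.5·-28.2500 = -98.8750
edge 1: (3,3.5)→(20,6)  cross = 3·6 − 20·3.5 = -52.0000; (r_i+r_j)·cross = 23·-52.0000 = -1196.0000
edge 2: (20,6)→(17.5,22.5)  cross = 20·22.5 − 17.5·6 = 345.0000; (r_i+r_j)·cross = 37.5·345.0000 = 12937.5000
edge 3: (17.5,22.5)→(9.5,39)  cross = 17.5·39 − 9.5·22.5 = 468.7500; (r_i+r_j)·cross = 27·468.7500 = 12656.2500
edge 4: (9.5,39)→(0.5,26.5)  cross = 9.5·26.5 − 0.5·39 = 232.2500; (r_i+r_j)·cross = 10·232.2500 = 2322.5000
edge 5: (0.5,26.5)→(0.5,10)  cross = 0.5·10 − 0.5·26.5 = -8.2500; (r_i+r_j)·cross = 1·-8.2500 = -8.2500
Σcross = 957.5000 → A = |Σcross|/2 = 478.7500 mm²
Σ(r_i+r_j)·cross = 26613.1250 → first moment M = |Σ|/6 = 4435.5208
R_c = M/A = 4435.5208/478.7500 = 9.2648 mm
θ = 195° = 3.403392 rad
V = θ·R_c·A = 3.403392·9.2648·478.7500 = 15095.816 mm³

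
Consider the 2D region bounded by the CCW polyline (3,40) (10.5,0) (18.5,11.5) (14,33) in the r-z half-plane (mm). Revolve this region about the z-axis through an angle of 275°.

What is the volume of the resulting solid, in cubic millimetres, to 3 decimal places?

Profile (r,z), 4 vertices: (3,40) (10.5,0) (18.5,11.5) (14,33)
edge 0: (3,40)→(10.5,0)  cross = 3·0 − 10.5·40 = -420.0000; (r_i+r_j)·cross = 13.5·-420.0000 = -5670.0000
edge 1: (10.5,0)→(18.5,11.5)  cross = 10.5·11.5 − 18.5·0 = 120.7500; (r_i+r_j)·cross = 29·120.7500 = 3501.7500
edge 2: (18.5,11.5)→(14,33)  cross = 18.5·33 − 14·11.5 = 449.5000; (r_i+r_j)·cross = 32.5·449.5000 = 14608.7500
edge 3: (14,33)→(3,40)  cross = 14·40 − 3·33 = 461.0000; (r_i+r_j)·cross = 17·461.0000 = 7837.0000
Σcross = 611.2500 → A = |Σcross|/2 = 305.6250 mm²
Σ(r_i+r_j)·cross = 20277.5000 → first moment M = |Σ|/6 = 3379.5833
R_c = M/A = 3379.5833/305.6250 = 11.0579 mm
θ = 275° = 4.799655 rad
V = θ·R_c·A = 4.799655·11.0579·305.6250 = 16220.836 mm³

Volume = 16220.836 mm³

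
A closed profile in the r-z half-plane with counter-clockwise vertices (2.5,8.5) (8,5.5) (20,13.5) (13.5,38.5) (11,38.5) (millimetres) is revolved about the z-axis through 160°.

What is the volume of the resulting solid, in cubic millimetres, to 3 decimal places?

Profile (r,z), 5 vertices: (2.5,8.5) (8,5.5) (20,13.5) (13.5,38.5) (11,38.5)
edge 0: (2.5,8.5)→(8,5.5)  cross = 2.5·5.5 − 8·8.5 = -54.2500; (r_i+r_j)·cross = 10.5·-54.2500 = -569.6250
edge 1: (8,5.5)→(20,13.5)  cross = 8·13.5 − 20·5.5 = -2.0000; (r_i+r_j)·cross = 28·-2.0000 = -56.0000
edge 2: (20,13.5)→(13.5,38.5)  cross = 20·38.5 − 13.5·13.5 = 587.7500; (r_i+r_j)·cross = 33.5·587.7500 = 19689.6250
edge 3: (13.5,38.5)→(11,38.5)  cross = 13.5·38.5 − 11·38.5 = 96.2500; (r_i+r_j)·cross = 24.5·96.2500 = 2358.1250
edge 4: (11,38.5)→(2.5,8.5)  cross = 11·8.5 − 2.5·38.5 = -2.7500; (r_i+r_j)·cross = 13.5·-2.7500 = -37.1250
Σcross = 625.0000 → A = |Σcross|/2 = 312.5000 mm²
Σ(r_i+r_j)·cross = 21385.0000 → first moment M = |Σ|/6 = 3564.1667
R_c = M/A = 3564.1667/312.5000 = 11.4053 mm
θ = 160° = 2.792527 rad
V = θ·R_c·A = 2.792527·11.4053·312.5000 = 9953.031 mm³

Volume = 9953.031 mm³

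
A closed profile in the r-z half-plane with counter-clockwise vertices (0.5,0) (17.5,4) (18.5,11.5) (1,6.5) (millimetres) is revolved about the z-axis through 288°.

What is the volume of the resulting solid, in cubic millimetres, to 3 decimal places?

Profile (r,z), 4 vertices: (0.5,0) (17.5,4) (18.5,11.5) (1,6.5)
edge 0: (0.5,0)→(17.5,4)  cross = 0.5·4 − 17.5·0 = 2.0000; (r_i+r_j)·cross = 18·2.0000 = 36.0000
edge 1: (17.5,4)→(18.5,11.5)  cross = 17.5·11.5 − 18.5·4 = 127.2500; (r_i+r_j)·cross = 36·127.2500 = 4581.0000
edge 2: (18.5,11.5)→(1,6.5)  cross = 18.5·6.5 − 1·11.5 = 108.7500; (r_i+r_j)·cross = 19.5·108.7500 = 2120.6250
edge 3: (1,6.5)→(0.5,0)  cross = 1·0 − 0.5·6.5 = -3.2500; (r_i+r_j)·cross = 1.5·-3.2500 = -4.8750
Σcross = 234.7500 → A = |Σcross|/2 = 117.3750 mm²
Σ(r_i+r_j)·cross = 6732.7500 → first moment M = |Σ|/6 = 1122.1250
R_c = M/A = 1122.1250/117.3750 = 9.5602 mm
θ = 288° = 5.026548 rad
V = θ·R_c·A = 5.026548·9.5602·117.3750 = 5640.415 mm³

Volume = 5640.415 mm³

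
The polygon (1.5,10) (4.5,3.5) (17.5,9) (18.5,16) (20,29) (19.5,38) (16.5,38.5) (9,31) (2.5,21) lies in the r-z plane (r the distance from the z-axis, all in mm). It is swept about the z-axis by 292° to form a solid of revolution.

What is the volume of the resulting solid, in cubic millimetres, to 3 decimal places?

Volume = 24910.802 mm³

Profile (r,z), 9 vertices: (1.5,10) (4.5,3.5) (17.5,9) (18.5,16) (20,29) (19.5,38) (16.5,38.5) (9,31) (2.5,21)
edge 0: (1.5,10)→(4.5,3.5)  cross = 1.5·3.5 − 4.5·10 = -39.7500; (r_i+r_j)·cross = 6·-39.7500 = -238.5000
edge 1: (4.5,3.5)→(17.5,9)  cross = 4.5·9 − 17.5·3.5 = -20.7500; (r_i+r_j)·cross = 22·-20.7500 = -456.5000
edge 2: (17.5,9)→(18.5,16)  cross = 17.5·16 − 18.5·9 = 113.5000; (r_i+r_j)·cross = 36·113.5000 = 4086.0000
edge 3: (18.5,16)→(20,29)  cross = 18.5·29 − 20·16 = 216.5000; (r_i+r_j)·cross = 38.5·216.5000 = 8335.2500
edge 4: (20,29)→(19.5,38)  cross = 20·38 − 19.5·29 = 194.5000; (r_i+r_j)·cross = 39.5·194.5000 = 7682.7500
edge 5: (19.5,38)→(16.5,38.5)  cross = 19.5·38.5 − 16.5·38 = 123.7500; (r_i+r_j)·cross = 36·123.7500 = 4455.0000
edge 6: (16.5,38.5)→(9,31)  cross = 16.5·31 − 9·38.5 = 165.0000; (r_i+r_j)·cross = 25.5·165.0000 = 4207.5000
edge 7: (9,31)→(2.5,21)  cross = 9·21 − 2.5·31 = 111.5000; (r_i+r_j)·cross = 11.5·111.5000 = 1282.2500
edge 8: (2.5,21)→(1.5,10)  cross = 2.5·10 − 1.5·21 = -6.5000; (r_i+r_j)·cross = 4·-6.5000 = -26.0000
Σcross = 857.7500 → A = |Σcross|/2 = 428.8750 mm²
Σ(r_i+r_j)·cross = 29327.7500 → first moment M = |Σ|/6 = 4887.9583
R_c = M/A = 4887.9583/428.8750 = 11.3972 mm
θ = 292° = 5.096361 rad
V = θ·R_c·A = 5.096361·11.3972·428.8750 = 24910.802 mm³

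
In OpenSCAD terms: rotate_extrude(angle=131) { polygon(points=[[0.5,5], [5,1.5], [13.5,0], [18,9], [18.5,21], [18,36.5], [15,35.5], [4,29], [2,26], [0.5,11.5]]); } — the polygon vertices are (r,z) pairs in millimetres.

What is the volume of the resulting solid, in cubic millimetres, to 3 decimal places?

Profile (r,z), 10 vertices: (0.5,5) (5,1.5) (13.5,0) (18,9) (18.5,21) (18,36.5) (15,35.5) (4,29) (2,26) (0.5,11.5)
edge 0: (0.5,5)→(5,1.5)  cross = 0.5·1.5 − 5·5 = -24.2500; (r_i+r_j)·cross = 5.5·-24.2500 = -133.3750
edge 1: (5,1.5)→(13.5,0)  cross = 5·0 − 13.5·1.5 = -20.2500; (r_i+r_j)·cross = 18.5·-20.2500 = -374.6250
edge 2: (13.5,0)→(18,9)  cross = 13.5·9 − 18·0 = 121.5000; (r_i+r_j)·cross = 31.5·121.5000 = 3827.2500
edge 3: (18,9)→(18.5,21)  cross = 18·21 − 18.5·9 = 211.5000; (r_i+r_j)·cross = 36.5·211.5000 = 7719.7500
edge 4: (18.5,21)→(18,36.5)  cross = 18.5·36.5 − 18·21 = 297.2500; (r_i+r_j)·cross = 36.5·297.2500 = 10849.6250
edge 5: (18,36.5)→(15,35.5)  cross = 18·35.5 − 15·36.5 = 91.5000; (r_i+r_j)·cross = 33·91.5000 = 3019.5000
edge 6: (15,35.5)→(4,29)  cross = 15·29 − 4·35.5 = 293.0000; (r_i+r_j)·cross = 19·293.0000 = 5567.0000
edge 7: (4,29)→(2,26)  cross = 4·26 − 2·29 = 46.0000; (r_i+r_j)·cross = 6·46.0000 = 276.0000
edge 8: (2,26)→(0.5,11.5)  cross = 2·11.5 − 0.5·26 = 10.0000; (r_i+r_j)·cross = 2.5·10.0000 = 25.0000
edge 9: (0.5,11.5)→(0.5,5)  cross = 0.5·5 − 0.5·11.5 = -3.2500; (r_i+r_j)·cross = 1·-3.2500 = -3.2500
Σcross = 1023.0000 → A = |Σcross|/2 = 511.5000 mm²
Σ(r_i+r_j)·cross = 30772.8750 → first moment M = |Σ|/6 = 5128.8125
R_c = M/A = 5128.8125/511.5000 = 10.0270 mm
θ = 131° = 2.286381 rad
V = θ·R_c·A = 2.286381·10.0270·511.5000 = 11726.421 mm³

Volume = 11726.421 mm³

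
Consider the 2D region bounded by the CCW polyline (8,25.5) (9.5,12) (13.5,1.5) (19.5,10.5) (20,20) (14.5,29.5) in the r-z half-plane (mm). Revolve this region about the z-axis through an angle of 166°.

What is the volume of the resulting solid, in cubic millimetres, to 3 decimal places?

Volume = 8800.024 mm³

Profile (r,z), 6 vertices: (8,25.5) (9.5,12) (13.5,1.5) (19.5,10.5) (20,20) (14.5,29.5)
edge 0: (8,25.5)→(9.5,12)  cross = 8·12 − 9.5·25.5 = -146.2500; (r_i+r_j)·cross = 17.5·-146.2500 = -2559.3750
edge 1: (9.5,12)→(13.5,1.5)  cross = 9.5·1.5 − 13.5·12 = -147.7500; (r_i+r_j)·cross = 23·-147.7500 = -3398.2500
edge 2: (13.5,1.5)→(19.5,10.5)  cross = 13.5·10.5 − 19.5·1.5 = 112.5000; (r_i+r_j)·cross = 33·112.5000 = 3712.5000
edge 3: (19.5,10.5)→(20,20)  cross = 19.5·20 − 20·10.5 = 180.0000; (r_i+r_j)·cross = 39.5·180.0000 = 7110.0000
edge 4: (20,20)→(14.5,29.5)  cross = 20·29.5 − 14.5·20 = 300.0000; (r_i+r_j)·cross = 34.5·300.0000 = 10350.0000
edge 5: (14.5,29.5)→(8,25.5)  cross = 14.5·25.5 − 8·29.5 = 133.7500; (r_i+r_j)·cross = 22.5·133.7500 = 3009.3750
Σcross = 432.2500 → A = |Σcross|/2 = 216.1250 mm²
Σ(r_i+r_j)·cross = 18224.2500 → first moment M = |Σ|/6 = 3037.3750
R_c = M/A = 3037.3750/216.1250 = 14.0538 mm
θ = 166° = 2.897247 rad
V = θ·R_c·A = 2.897247·14.0538·216.1250 = 8800.024 mm³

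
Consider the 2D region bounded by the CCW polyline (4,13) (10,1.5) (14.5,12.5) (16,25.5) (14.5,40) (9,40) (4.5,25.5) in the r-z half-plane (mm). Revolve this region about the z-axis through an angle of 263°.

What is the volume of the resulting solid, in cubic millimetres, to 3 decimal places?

Volume = 15057.534 mm³

Profile (r,z), 7 vertices: (4,13) (10,1.5) (14.5,12.5) (16,25.5) (14.5,40) (9,40) (4.5,25.5)
edge 0: (4,13)→(10,1.5)  cross = 4·1.5 − 10·13 = -124.0000; (r_i+r_j)·cross = 14·-124.0000 = -1736.0000
edge 1: (10,1.5)→(14.5,12.5)  cross = 10·12.5 − 14.5·1.5 = 103.2500; (r_i+r_j)·cross = 24.5·103.2500 = 2529.6250
edge 2: (14.5,12.5)→(16,25.5)  cross = 14.5·25.5 − 16·12.5 = 169.7500; (r_i+r_j)·cross = 30.5·169.7500 = 5177.3750
edge 3: (16,25.5)→(14.5,40)  cross = 16·40 − 14.5·25.5 = 270.2500; (r_i+r_j)·cross = 30.5·270.2500 = 8242.6250
edge 4: (14.5,40)→(9,40)  cross = 14.5·40 − 9·40 = 220.0000; (r_i+r_j)·cross = 23.5·220.0000 = 5170.0000
edge 5: (9,40)→(4.5,25.5)  cross = 9·25.5 − 4.5·40 = 49.5000; (r_i+r_j)·cross = 13.5·49.5000 = 668.2500
edge 6: (4.5,25.5)→(4,13)  cross = 4.5·13 − 4·25.5 = -43.5000; (r_i+r_j)·cross = 8.5·-43.5000 = -369.7500
Σcross = 645.2500 → A = |Σcross|/2 = 322.6250 mm²
Σ(r_i+r_j)·cross = 19682.1250 → first moment M = |Σ|/6 = 3280.3542
R_c = M/A = 3280.3542/322.6250 = 10.1677 mm
θ = 263° = 4.590216 rad
V = θ·R_c·A = 4.590216·10.1677·322.6250 = 15057.534 mm³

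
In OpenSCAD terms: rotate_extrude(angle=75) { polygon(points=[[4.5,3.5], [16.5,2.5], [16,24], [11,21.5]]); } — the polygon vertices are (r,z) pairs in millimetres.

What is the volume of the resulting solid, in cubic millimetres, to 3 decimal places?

Volume = 2585.405 mm³

Profile (r,z), 4 vertices: (4.5,3.5) (16.5,2.5) (16,24) (11,21.5)
edge 0: (4.5,3.5)→(16.5,2.5)  cross = 4.5·2.5 − 16.5·3.5 = -46.5000; (r_i+r_j)·cross = 21·-46.5000 = -976.5000
edge 1: (16.5,2.5)→(16,24)  cross = 16.5·24 − 16·2.5 = 356.0000; (r_i+r_j)·cross = 32.5·356.0000 = 11570.0000
edge 2: (16,24)→(11,21.5)  cross = 16·21.5 − 11·24 = 80.0000; (r_i+r_j)·cross = 27·80.0000 = 2160.0000
edge 3: (11,21.5)→(4.5,3.5)  cross = 11·3.5 − 4.5·21.5 = -58.2500; (r_i+r_j)·cross = 15.5·-58.2500 = -902.8750
Σcross = 331.2500 → A = |Σcross|/2 = 165.6250 mm²
Σ(r_i+r_j)·cross = 11850.6250 → first moment M = |Σ|/6 = 1975.1042
R_c = M/A = 1975.1042/165.6250 = 11.9252 mm
θ = 75° = 1.308997 rad
V = θ·R_c·A = 1.308997·11.9252·165.6250 = 2585.405 mm³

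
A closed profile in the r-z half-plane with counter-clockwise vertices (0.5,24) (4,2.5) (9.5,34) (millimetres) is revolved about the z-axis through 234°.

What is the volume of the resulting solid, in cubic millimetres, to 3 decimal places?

Volume = 2177.490 mm³

Profile (r,z), 3 vertices: (0.5,24) (4,2.5) (9.5,34)
edge 0: (0.5,24)→(4,2.5)  cross = 0.5·2.5 − 4·24 = -94.7500; (r_i+r_j)·cross = 4.5·-94.7500 = -426.3750
edge 1: (4,2.5)→(9.5,34)  cross = 4·34 − 9.5·2.5 = 112.2500; (r_i+r_j)·cross = 13.5·112.2500 = 1515.3750
edge 2: (9.5,34)→(0.5,24)  cross = 9.5·24 − 0.5·34 = 211.0000; (r_i+r_j)·cross = 10·211.0000 = 2110.0000
Σcross = 228.5000 → A = |Σcross|/2 = 114.2500 mm²
Σ(r_i+r_j)·cross = 3199.0000 → first moment M = |Σ|/6 = 533.1667
R_c = M/A = 533.1667/114.2500 = 4.6667 mm
θ = 234° = 4.084070 rad
V = θ·R_c·A = 4.084070·4.6667·114.2500 = 2177.490 mm³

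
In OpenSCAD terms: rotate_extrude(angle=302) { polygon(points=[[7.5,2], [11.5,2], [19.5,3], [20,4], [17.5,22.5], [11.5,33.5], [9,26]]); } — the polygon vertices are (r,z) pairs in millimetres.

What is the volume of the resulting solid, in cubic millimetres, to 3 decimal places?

Profile (r,z), 7 vertices: (7.5,2) (11.5,2) (19.5,3) (20,4) (17.5,22.5) (11.5,33.5) (9,26)
edge 0: (7.5,2)→(11.5,2)  cross = 7.5·2 − 11.5·2 = -8.0000; (r_i+r_j)·cross = 19·-8.0000 = -152.0000
edge 1: (11.5,2)→(19.5,3)  cross = 11.5·3 − 19.5·2 = -4.5000; (r_i+r_j)·cross = 31·-4.5000 = -139.5000
edge 2: (19.5,3)→(20,4)  cross = 19.5·4 − 20·3 = 18.0000; (r_i+r_j)·cross = 39.5·18.0000 = 711.0000
edge 3: (20,4)→(17.5,22.5)  cross = 20·22.5 − 17.5·4 = 380.0000; (r_i+r_j)·cross = 37.5·380.0000 = 14250.0000
edge 4: (17.5,22.5)→(11.5,33.5)  cross = 17.5·33.5 − 11.5·22.5 = 327.5000; (r_i+r_j)·cross = 29·327.5000 = 9497.5000
edge 5: (11.5,33.5)→(9,26)  cross = 11.5·26 − 9·33.5 = -2.5000; (r_i+r_j)·cross = 20.5·-2.5000 = -51.2500
edge 6: (9,26)→(7.5,2)  cross = 9·2 − 7.5·26 = -177.0000; (r_i+r_j)·cross = 16.5·-177.0000 = -2920.5000
Σcross = 533.5000 → A = |Σcross|/2 = 266.7500 mm²
Σ(r_i+r_j)·cross = 21195.2500 → first moment M = |Σ|/6 = 3532.5417
R_c = M/A = 3532.5417/266.7500 = 13.2429 mm
θ = 302° = 5.270894 rad
V = θ·R_c·A = 5.270894·13.2429·266.7500 = 18619.654 mm³

Volume = 18619.654 mm³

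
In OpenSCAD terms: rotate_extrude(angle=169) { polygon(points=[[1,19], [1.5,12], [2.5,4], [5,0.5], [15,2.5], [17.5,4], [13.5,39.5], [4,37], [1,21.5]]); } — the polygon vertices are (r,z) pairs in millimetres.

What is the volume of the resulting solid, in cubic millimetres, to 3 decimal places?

Profile (r,z), 9 vertices: (1,19) (1.5,12) (2.5,4) (5,0.5) (15,2.5) (17.5,4) (13.5,39.5) (4,37) (1,21.5)
edge 0: (1,19)→(1.5,12)  cross = 1·12 − 1.5·19 = -16.5000; (r_i+r_j)·cross = 2.5·-16.5000 = -41.2500
edge 1: (1.5,12)→(2.5,4)  cross = 1.5·4 − 2.5·12 = -24.0000; (r_i+r_j)·cross = 4·-24.0000 = -96.0000
edge 2: (2.5,4)→(5,0.5)  cross = 2.5·0.5 − 5·4 = -18.7500; (r_i+r_j)·cross = 7.5·-18.7500 = -140.6250
edge 3: (5,0.5)→(15,2.5)  cross = 5·2.5 − 15·0.5 = 5.0000; (r_i+r_j)·cross = 20·5.0000 = 100.0000
edge 4: (15,2.5)→(17.5,4)  cross = 15·4 − 17.5·2.5 = 16.2500; (r_i+r_j)·cross = 32.5·16.2500 = 528.1250
edge 5: (17.5,4)→(13.5,39.5)  cross = 17.5·39.5 − 13.5·4 = 637.2500; (r_i+r_j)·cross = 31·637.2500 = 19754.7500
edge 6: (13.5,39.5)→(4,37)  cross = 13.5·37 − 4·39.5 = 341.5000; (r_i+r_j)·cross = 17.5·341.5000 = 5976.2500
edge 7: (4,37)→(1,21.5)  cross = 4·21.5 − 1·37 = 49.0000; (r_i+r_j)·cross = 5·49.0000 = 245.0000
edge 8: (1,21.5)→(1,19)  cross = 1·19 − 1·21.5 = -2.5000; (r_i+r_j)·cross = 2·-2.5000 = -5.0000
Σcross = 987.2500 → A = |Σcross|/2 = 493.6250 mm²
Σ(r_i+r_j)·cross = 26321.2500 → first moment M = |Σ|/6 = 4386.8750
R_c = M/A = 4386.8750/493.6250 = 8.8871 mm
θ = 169° = 2.949606 rad
V = θ·R_c·A = 2.949606·8.8871·493.6250 = 12939.555 mm³

Volume = 12939.555 mm³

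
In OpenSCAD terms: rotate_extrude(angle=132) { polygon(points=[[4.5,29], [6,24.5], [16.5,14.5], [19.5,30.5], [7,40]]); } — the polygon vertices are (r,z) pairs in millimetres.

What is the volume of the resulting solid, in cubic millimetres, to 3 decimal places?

Profile (r,z), 5 vertices: (4.5,29) (6,24.5) (16.5,14.5) (19.5,30.5) (7,40)
edge 0: (4.5,29)→(6,24.5)  cross = 4.5·24.5 − 6·29 = -63.7500; (r_i+r_j)·cross = 10.5·-63.7500 = -669.3750
edge 1: (6,24.5)→(16.5,14.5)  cross = 6·14.5 − 16.5·24.5 = -317.2500; (r_i+r_j)·cross = 22.5·-317.2500 = -7138.1250
edge 2: (16.5,14.5)→(19.5,30.5)  cross = 16.5·30.5 − 19.5·14.5 = 220.5000; (r_i+r_j)·cross = 36·220.5000 = 7938.0000
edge 3: (19.5,30.5)→(7,40)  cross = 19.5·40 − 7·30.5 = 566.5000; (r_i+r_j)·cross = 26.5·566.5000 = 15012.2500
edge 4: (7,40)→(4.5,29)  cross = 7·29 − 4.5·40 = 23.0000; (r_i+r_j)·cross = 11.5·23.0000 = 264.5000
Σcross = 429.0000 → A = |Σcross|/2 = 214.5000 mm²
Σ(r_i+r_j)·cross = 15407.2500 → first moment M = |Σ|/6 = 2567.8750
R_c = M/A = 2567.8750/214.5000 = 11.9714 mm
θ = 132° = 2.303835 rad
V = θ·R_c·A = 2.303835·11.9714·214.5000 = 5915.959 mm³

Volume = 5915.959 mm³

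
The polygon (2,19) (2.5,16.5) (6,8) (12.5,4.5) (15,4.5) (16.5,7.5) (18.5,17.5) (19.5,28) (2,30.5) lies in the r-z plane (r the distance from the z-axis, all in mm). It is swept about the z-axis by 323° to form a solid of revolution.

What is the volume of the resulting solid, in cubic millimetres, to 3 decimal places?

Profile (r,z), 9 vertices: (2,19) (2.5,16.5) (6,8) (12.5,4.5) (15,4.5) (16.5,7.5) (18.5,17.5) (19.5,28) (2,30.5)
edge 0: (2,19)→(2.5,16.5)  cross = 2·16.5 − 2.5·19 = -14.5000; (r_i+r_j)·cross = 4.5·-14.5000 = -65.2500
edge 1: (2.5,16.5)→(6,8)  cross = 2.5·8 − 6·16.5 = -79.0000; (r_i+r_j)·cross = 8.5·-79.0000 = -671.5000
edge 2: (6,8)→(12.5,4.5)  cross = 6·4.5 − 12.5·8 = -73.0000; (r_i+r_j)·cross = 18.5·-73.0000 = -1350.5000
edge 3: (12.5,4.5)→(15,4.5)  cross = 12.5·4.5 − 15·4.5 = -11.2500; (r_i+r_j)·cross = 27.5·-11.2500 = -309.3750
edge 4: (15,4.5)→(16.5,7.5)  cross = 15·7.5 − 16.5·4.5 = 38.2500; (r_i+r_j)·cross = 31.5·38.2500 = 1204.8750
edge 5: (16.5,7.5)→(18.5,17.5)  cross = 16.5·17.5 − 18.5·7.5 = 150.0000; (r_i+r_j)·cross = 35·150.0000 = 5250.0000
edge 6: (18.5,17.5)→(19.5,28)  cross = 18.5·28 − 19.5·17.5 = 176.7500; (r_i+r_j)·cross = 38·176.7500 = 6716.5000
edge 7: (19.5,28)→(2,30.5)  cross = 19.5·30.5 − 2·28 = 538.7500; (r_i+r_j)·cross = 21.5·538.7500 = 11583.1250
edge 8: (2,30.5)→(2,19)  cross = 2·19 − 2·30.5 = -23.0000; (r_i+r_j)·cross = 4·-23.0000 = -92.0000
Σcross = 703.0000 → A = |Σcross|/2 = 351.5000 mm²
Σ(r_i+r_j)·cross = 22265.8750 → first moment M = |Σ|/6 = 3710.9792
R_c = M/A = 3710.9792/351.5000 = 10.5576 mm
θ = 323° = 5.637413 rad
V = θ·R_c·A = 5.637413·10.5576·351.5000 = 20920.324 mm³

Volume = 20920.324 mm³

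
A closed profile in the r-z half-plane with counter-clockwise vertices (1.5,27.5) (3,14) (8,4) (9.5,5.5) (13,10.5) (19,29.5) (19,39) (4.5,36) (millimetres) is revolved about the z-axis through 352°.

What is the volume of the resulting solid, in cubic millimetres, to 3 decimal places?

Volume = 25064.825 mm³

Profile (r,z), 8 vertices: (1.5,27.5) (3,14) (8,4) (9.5,5.5) (13,10.5) (19,29.5) (19,39) (4.5,36)
edge 0: (1.5,27.5)→(3,14)  cross = 1.5·14 − 3·27.5 = -61.5000; (r_i+r_j)·cross = 4.5·-61.5000 = -276.7500
edge 1: (3,14)→(8,4)  cross = 3·4 − 8·14 = -100.0000; (r_i+r_j)·cross = 11·-100.0000 = -1100.0000
edge 2: (8,4)→(9.5,5.5)  cross = 8·5.5 − 9.5·4 = 6.0000; (r_i+r_j)·cross = 17.5·6.0000 = 105.0000
edge 3: (9.5,5.5)→(13,10.5)  cross = 9.5·10.5 − 13·5.5 = 28.2500; (r_i+r_j)·cross = 22.5·28.2500 = 635.6250
edge 4: (13,10.5)→(19,29.5)  cross = 13·29.5 − 19·10.5 = 184.0000; (r_i+r_j)·cross = 32·184.0000 = 5888.0000
edge 5: (19,29.5)→(19,39)  cross = 19·39 − 19·29.5 = 180.5000; (r_i+r_j)·cross = 38·180.5000 = 6859.0000
edge 6: (19,39)→(4.5,36)  cross = 19·36 − 4.5·39 = 508.5000; (r_i+r_j)·cross = 23.5·508.5000 = 11949.7500
edge 7: (4.5,36)→(1.5,27.5)  cross = 4.5·27.5 − 1.5·36 = 69.7500; (r_i+r_j)·cross = 6·69.7500 = 418.5000
Σcross = 815.5000 → A = |Σcross|/2 = 407.7500 mm²
Σ(r_i+r_j)·cross = 24479.1250 → first moment M = |Σ|/6 = 4079.8542
R_c = M/A = 4079.8542/407.7500 = 10.0058 mm
θ = 352° = 6.143559 rad
V = θ·R_c·A = 6.143559·10.0058·407.7500 = 25064.825 mm³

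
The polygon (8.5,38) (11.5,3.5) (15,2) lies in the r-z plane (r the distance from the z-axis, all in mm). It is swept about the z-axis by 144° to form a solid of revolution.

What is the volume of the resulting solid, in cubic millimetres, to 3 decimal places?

Profile (r,z), 3 vertices: (8.5,38) (11.5,3.5) (15,2)
edge 0: (8.5,38)→(11.5,3.5)  cross = 8.5·3.5 − 11.5·38 = -407.2500; (r_i+r_j)·cross = 20·-407.2500 = -8145.0000
edge 1: (11.5,3.5)→(15,2)  cross = 11.5·2 − 15·3.5 = -29.5000; (r_i+r_j)·cross = 26.5·-29.5000 = -781.7500
edge 2: (15,2)→(8.5,38)  cross = 15·38 − 8.5·2 = 553.0000; (r_i+r_j)·cross = 23.5·553.0000 = 12995.5000
Σcross = 116.2500 → A = |Σcross|/2 = 58.1250 mm²
Σ(r_i+r_j)·cross = 4068.7500 → first moment M = |Σ|/6 = 678.1250
R_c = M/A = 678.1250/58.1250 = 11.6667 mm
θ = 144° = 2.513274 rad
V = θ·R_c·A = 2.513274·11.6667·58.1250 = 1704.314 mm³

Volume = 1704.314 mm³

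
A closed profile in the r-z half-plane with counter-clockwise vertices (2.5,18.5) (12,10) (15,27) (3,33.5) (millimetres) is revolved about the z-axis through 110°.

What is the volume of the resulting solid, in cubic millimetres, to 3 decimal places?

Volume = 2967.187 mm³

Profile (r,z), 4 vertices: (2.5,18.5) (12,10) (15,27) (3,33.5)
edge 0: (2.5,18.5)→(12,10)  cross = 2.5·10 − 12·18.5 = -197.0000; (r_i+r_j)·cross = 14.5·-197.0000 = -2856.5000
edge 1: (12,10)→(15,27)  cross = 12·27 − 15·10 = 174.0000; (r_i+r_j)·cross = 27·174.0000 = 4698.0000
edge 2: (15,27)→(3,33.5)  cross = 15·33.5 − 3·27 = 421.5000; (r_i+r_j)·cross = 18·421.5000 = 7587.0000
edge 3: (3,33.5)→(2.5,18.5)  cross = 3·18.5 − 2.5·33.5 = -28.2500; (r_i+r_j)·cross = 5.5·-28.2500 = -155.3750
Σcross = 370.2500 → A = |Σcross|/2 = 185.1250 mm²
Σ(r_i+r_j)·cross = 9273.1250 → first moment M = |Σ|/6 = 1545.5208
R_c = M/A = 1545.5208/185.1250 = 8.3485 mm
θ = 110° = 1.919862 rad
V = θ·R_c·A = 1.919862·8.3485·185.1250 = 2967.187 mm³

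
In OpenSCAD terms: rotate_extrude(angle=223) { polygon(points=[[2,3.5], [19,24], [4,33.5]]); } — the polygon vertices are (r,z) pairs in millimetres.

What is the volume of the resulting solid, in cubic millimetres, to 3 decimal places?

Volume = 7605.781 mm³

Profile (r,z), 3 vertices: (2,3.5) (19,24) (4,33.5)
edge 0: (2,3.5)→(19,24)  cross = 2·24 − 19·3.5 = -18.5000; (r_i+r_j)·cross = 21·-18.5000 = -388.5000
edge 1: (19,24)→(4,33.5)  cross = 19·33.5 − 4·24 = 540.5000; (r_i+r_j)·cross = 23·540.5000 = 12431.5000
edge 2: (4,33.5)→(2,3.5)  cross = 4·3.5 − 2·33.5 = -53.0000; (r_i+r_j)·cross = 6·-53.0000 = -318.0000
Σcross = 469.0000 → A = |Σcross|/2 = 234.5000 mm²
Σ(r_i+r_j)·cross = 11725.0000 → first moment M = |Σ|/6 = 1954.1667
R_c = M/A = 1954.1667/234.5000 = 8.3333 mm
θ = 223° = 3.892084 rad
V = θ·R_c·A = 3.892084·8.3333·234.5000 = 7605.781 mm³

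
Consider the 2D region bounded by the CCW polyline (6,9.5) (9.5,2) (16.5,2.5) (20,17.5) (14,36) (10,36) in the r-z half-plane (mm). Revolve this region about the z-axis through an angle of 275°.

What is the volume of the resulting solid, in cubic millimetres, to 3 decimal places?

Profile (r,z), 6 vertices: (6,9.5) (9.5,2) (16.5,2.5) (20,17.5) (14,36) (10,36)
edge 0: (6,9.5)→(9.5,2)  cross = 6·2 − 9.5·9.5 = -78.2500; (r_i+r_j)·cross = 15.5·-78.2500 = -1212.8750
edge 1: (9.5,2)→(16.5,2.5)  cross = 9.5·2.5 − 16.5·2 = -9.2500; (r_i+r_j)·cross = 26·-9.2500 = -240.5000
edge 2: (16.5,2.5)→(20,17.5)  cross = 16.5·17.5 − 20·2.5 = 238.7500; (r_i+r_j)·cross = 36.5·238.7500 = 8714.3750
edge 3: (20,17.5)→(14,36)  cross = 20·36 − 14·17.5 = 475.0000; (r_i+r_j)·cross = 34·475.0000 = 16150.0000
edge 4: (14,36)→(10,36)  cross = 14·36 − 10·36 = 144.0000; (r_i+r_j)·cross = 24·144.0000 = 3456.0000
edge 5: (10,36)→(6,9.5)  cross = 10·9.5 − 6·36 = -121.0000; (r_i+r_j)·cross = 16·-121.0000 = -1936.0000
Σcross = 649.2500 → A = |Σcross|/2 = 324.6250 mm²
Σ(r_i+r_j)·cross = 24931.0000 → first moment M = |Σ|/6 = 4155.1667
R_c = M/A = 4155.1667/324.6250 = 12.7999 mm
θ = 275° = 4.799655 rad
V = θ·R_c·A = 4.799655·12.7999·324.6250 = 19943.368 mm³

Volume = 19943.368 mm³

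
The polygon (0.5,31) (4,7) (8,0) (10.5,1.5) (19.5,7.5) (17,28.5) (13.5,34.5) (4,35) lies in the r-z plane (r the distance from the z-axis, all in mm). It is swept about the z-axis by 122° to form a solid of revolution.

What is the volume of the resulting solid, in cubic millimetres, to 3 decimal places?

Profile (r,z), 8 vertices: (0.5,31) (4,7) (8,0) (10.5,1.5) (19.5,7.5) (17,28.5) (13.5,34.5) (4,35)
edge 0: (0.5,31)→(4,7)  cross = 0.5·7 − 4·31 = -120.5000; (r_i+r_j)·cross = 4.5·-120.5000 = -542.2500
edge 1: (4,7)→(8,0)  cross = 4·0 − 8·7 = -56.0000; (r_i+r_j)·cross = 12·-56.0000 = -672.0000
edge 2: (8,0)→(10.5,1.5)  cross = 8·1.5 − 10.5·0 = 12.0000; (r_i+r_j)·cross = 18.5·12.0000 = 222.0000
edge 3: (10.5,1.5)→(19.5,7.5)  cross = 10.5·7.5 − 19.5·1.5 = 49.5000; (r_i+r_j)·cross = 30·49.5000 = 1485.0000
edge 4: (19.5,7.5)→(17,28.5)  cross = 19.5·28.5 − 17·7.5 = 428.2500; (r_i+r_j)·cross = 36.5·428.2500 = 15631.1250
edge 5: (17,28.5)→(13.5,34.5)  cross = 17·34.5 − 13.5·28.5 = 201.7500; (r_i+r_j)·cross = 30.5·201.7500 = 6153.3750
edge 6: (13.5,34.5)→(4,35)  cross = 13.5·35 − 4·34.5 = 334.5000; (r_i+r_j)·cross = 17.5·334.5000 = 5853.7500
edge 7: (4,35)→(0.5,31)  cross = 4·31 − 0.5·35 = 106.5000; (r_i+r_j)·cross = 4.5·106.5000 = 479.2500
Σcross = 956.0000 → A = |Σcross|/2 = 478.0000 mm²
Σ(r_i+r_j)·cross = 28610.2500 → first moment M = |Σ|/6 = 4768.3750
R_c = M/A = 4768.3750/478.0000 = 9.9757 mm
θ = 122° = 2.129302 rad
V = θ·R_c·A = 2.129302·9.9757·478.0000 = 10153.309 mm³

Volume = 10153.309 mm³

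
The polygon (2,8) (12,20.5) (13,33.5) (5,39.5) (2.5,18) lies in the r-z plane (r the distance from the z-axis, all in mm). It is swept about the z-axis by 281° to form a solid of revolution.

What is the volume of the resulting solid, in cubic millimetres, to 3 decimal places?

Profile (r,z), 5 vertices: (2,8) (12,20.5) (13,33.5) (5,39.5) (2.5,18)
edge 0: (2,8)→(12,20.5)  cross = 2·20.5 − 12·8 = -55.0000; (r_i+r_j)·cross = 14·-55.0000 = -770.0000
edge 1: (12,20.5)→(13,33.5)  cross = 12·33.5 − 13·20.5 = 135.5000; (r_i+r_j)·cross = 25·135.5000 = 3387.5000
edge 2: (13,33.5)→(5,39.5)  cross = 13·39.5 − 5·33.5 = 346.0000; (r_i+r_j)·cross = 18·346.0000 = 6228.0000
edge 3: (5,39.5)→(2.5,18)  cross = 5·18 − 2.5·39.5 = -8.7500; (r_i+r_j)·cross = 7.5·-8.7500 = -65.6250
edge 4: (2.5,18)→(2,8)  cross = 2.5·8 − 2·18 = -16.0000; (r_i+r_j)·cross = 4.5·-16.0000 = -72.0000
Σcross = 401.7500 → A = |Σcross|/2 = 200.8750 mm²
Σ(r_i+r_j)·cross = 8707.8750 → first moment M = |Σ|/6 = 1451.3125
R_c = M/A = 1451.3125/200.8750 = 7.2250 mm
θ = 281° = 4.904375 rad
V = θ·R_c·A = 4.904375·7.2250·200.8750 = 7117.781 mm³

Volume = 7117.781 mm³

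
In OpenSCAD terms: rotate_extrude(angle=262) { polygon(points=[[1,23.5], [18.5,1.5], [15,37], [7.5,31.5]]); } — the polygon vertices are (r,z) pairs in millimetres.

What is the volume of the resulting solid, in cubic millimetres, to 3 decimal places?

Profile (r,z), 4 vertices: (1,23.5) (18.5,1.5) (15,37) (7.5,31.5)
edge 0: (1,23.5)→(18.5,1.5)  cross = 1·1.5 − 18.5·23.5 = -433.2500; (r_i+r_j)·cross = 19.5·-433.2500 = -8448.3750
edge 1: (18.5,1.5)→(15,37)  cross = 18.5·37 − 15·1.5 = 662.0000; (r_i+r_j)·cross = 33.5·662.0000 = 22177.0000
edge 2: (15,37)→(7.5,31.5)  cross = 15·31.5 − 7.5·37 = 195.0000; (r_i+r_j)·cross = 22.5·195.0000 = 4387.5000
edge 3: (7.5,31.5)→(1,23.5)  cross = 7.5·23.5 − 1·31.5 = 144.7500; (r_i+r_j)·cross = 8.5·144.7500 = 1230.3750
Σcross = 568.5000 → A = |Σcross|/2 = 284.2500 mm²
Σ(r_i+r_j)·cross = 19346.5000 → first moment M = |Σ|/6 = 3224.4167
R_c = M/A = 3224.4167/284.2500 = 11.3436 mm
θ = 262° = 4.572763 rad
V = θ·R_c·A = 4.572763·11.3436·284.2500 = 14744.492 mm³

Volume = 14744.492 mm³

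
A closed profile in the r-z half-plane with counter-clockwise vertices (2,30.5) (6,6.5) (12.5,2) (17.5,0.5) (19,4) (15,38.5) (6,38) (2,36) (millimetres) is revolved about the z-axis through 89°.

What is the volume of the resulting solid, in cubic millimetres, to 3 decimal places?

Volume = 7696.977 mm³

Profile (r,z), 8 vertices: (2,30.5) (6,6.5) (12.5,2) (17.5,0.5) (19,4) (15,38.5) (6,38) (2,36)
edge 0: (2,30.5)→(6,6.5)  cross = 2·6.5 − 6·30.5 = -170.0000; (r_i+r_j)·cross = 8·-170.0000 = -1360.0000
edge 1: (6,6.5)→(12.5,2)  cross = 6·2 − 12.5·6.5 = -69.2500; (r_i+r_j)·cross = 18.5·-69.2500 = -1281.1250
edge 2: (12.5,2)→(17.5,0.5)  cross = 12.5·0.5 − 17.5·2 = -28.7500; (r_i+r_j)·cross = 30·-28.7500 = -862.5000
edge 3: (17.5,0.5)→(19,4)  cross = 17.5·4 − 19·0.5 = 60.5000; (r_i+r_j)·cross = 36.5·60.5000 = 2208.2500
edge 4: (19,4)→(15,38.5)  cross = 19·38.5 − 15·4 = 671.5000; (r_i+r_j)·cross = 34·671.5000 = 22831.0000
edge 5: (15,38.5)→(6,38)  cross = 15·38 − 6·38.5 = 339.0000; (r_i+r_j)·cross = 21·339.0000 = 7119.0000
edge 6: (6,38)→(2,36)  cross = 6·36 − 2·38 = 140.0000; (r_i+r_j)·cross = 8·140.0000 = 1120.0000
edge 7: (2,36)→(2,30.5)  cross = 2·30.5 − 2·36 = -11.0000; (r_i+r_j)·cross = 4·-11.0000 = -44.0000
Σcross = 932.0000 → A = |Σcross|/2 = 466.0000 mm²
Σ(r_i+r_j)·cross = 29730.6250 → first moment M = |Σ|/6 = 4955.1042
R_c = M/A = 4955.1042/466.0000 = 10.6333 mm
θ = 89° = 1.553343 rad
V = θ·R_c·A = 1.553343·10.6333·466.0000 = 7696.977 mm³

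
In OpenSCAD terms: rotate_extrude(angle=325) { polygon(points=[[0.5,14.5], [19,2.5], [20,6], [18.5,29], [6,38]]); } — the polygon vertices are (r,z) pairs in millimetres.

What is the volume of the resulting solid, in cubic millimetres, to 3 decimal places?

Profile (r,z), 5 vertices: (0.5,14.5) (19,2.5) (20,6) (18.5,29) (6,38)
edge 0: (0.5,14.5)→(19,2.5)  cross = 0.5·2.5 − 19·14.5 = -274.2500; (r_i+r_j)·cross = 19.5·-274.2500 = -5347.8750
edge 1: (19,2.5)→(20,6)  cross = 19·6 − 20·2.5 = 64.0000; (r_i+r_j)·cross = 39·64.0000 = 2496.0000
edge 2: (20,6)→(18.5,29)  cross = 20·29 − 18.5·6 = 469.0000; (r_i+r_j)·cross = 38.5·469.0000 = 18056.5000
edge 3: (18.5,29)→(6,38)  cross = 18.5·38 − 6·29 = 529.0000; (r_i+r_j)·cross = 24.5·529.0000 = 12960.5000
edge 4: (6,38)→(0.5,14.5)  cross = 6·14.5 − 0.5·38 = 68.0000; (r_i+r_j)·cross = 6.5·68.0000 = 442.0000
Σcross = 855.7500 → A = |Σcross|/2 = 427.8750 mm²
Σ(r_i+r_j)·cross = 28607.1250 → first moment M = |Σ|/6 = 4767.8542
R_c = M/A = 4767.8542/427.8750 = 11.1431 mm
θ = 325° = 5.672320 rad
V = θ·R_c·A = 5.672320·11.1431·427.8750 = 27044.795 mm³

Volume = 27044.795 mm³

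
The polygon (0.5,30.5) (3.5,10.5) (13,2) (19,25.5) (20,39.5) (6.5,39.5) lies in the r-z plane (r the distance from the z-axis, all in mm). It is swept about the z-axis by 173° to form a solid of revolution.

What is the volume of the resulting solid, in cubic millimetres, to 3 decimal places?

Volume = 15906.994 mm³

Profile (r,z), 6 vertices: (0.5,30.5) (3.5,10.5) (13,2) (19,25.5) (20,39.5) (6.5,39.5)
edge 0: (0.5,30.5)→(3.5,10.5)  cross = 0.5·10.5 − 3.5·30.5 = -101.5000; (r_i+r_j)·cross = 4·-101.5000 = -406.0000
edge 1: (3.5,10.5)→(13,2)  cross = 3.5·2 − 13·10.5 = -129.5000; (r_i+r_j)·cross = 16.5·-129.5000 = -2136.7500
edge 2: (13,2)→(19,25.5)  cross = 13·25.5 − 19·2 = 293.5000; (r_i+r_j)·cross = 32·293.5000 = 9392.0000
edge 3: (19,25.5)→(20,39.5)  cross = 19·39.5 − 20·25.5 = 240.5000; (r_i+r_j)·cross = 39·240.5000 = 9379.5000
edge 4: (20,39.5)→(6.5,39.5)  cross = 20·39.5 − 6.5·39.5 = 533.2500; (r_i+r_j)·cross = 26.5·533.2500 = 14131.1250
edge 5: (6.5,39.5)→(0.5,30.5)  cross = 6.5·30.5 − 0.5·39.5 = 178.5000; (r_i+r_j)·cross = 7·178.5000 = 1249.5000
Σcross = 1014.7500 → A = |Σcross|/2 = 507.3750 mm²
Σ(r_i+r_j)·cross = 31609.3750 → first moment M = |Σ|/6 = 5268.2292
R_c = M/A = 5268.2292/507.3750 = 10.3833 mm
θ = 173° = 3.019420 rad
V = θ·R_c·A = 3.019420·10.3833·507.3750 = 15906.994 mm³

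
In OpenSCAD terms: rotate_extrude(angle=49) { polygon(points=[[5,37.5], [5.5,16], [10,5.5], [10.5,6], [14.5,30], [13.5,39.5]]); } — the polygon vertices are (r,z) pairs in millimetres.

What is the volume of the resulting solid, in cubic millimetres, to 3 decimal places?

Profile (r,z), 6 vertices: (5,37.5) (5.5,16) (10,5.5) (10.5,6) (14.5,30) (13.5,39.5)
edge 0: (5,37.5)→(5.5,16)  cross = 5·16 − 5.5·37.5 = -126.2500; (r_i+r_j)·cross = 10.5·-126.2500 = -1325.6250
edge 1: (5.5,16)→(10,5.5)  cross = 5.5·5.5 − 10·16 = -129.7500; (r_i+r_j)·cross = 15.5·-129.7500 = -2011.1250
edge 2: (10,5.5)→(10.5,6)  cross = 10·6 − 10.5·5.5 = 2.2500; (r_i+r_j)·cross = 20.5·2.2500 = 46.1250
edge 3: (10.5,6)→(14.5,30)  cross = 10.5·30 − 14.5·6 = 228.0000; (r_i+r_j)·cross = 25·228.0000 = 5700.0000
edge 4: (14.5,30)→(13.5,39.5)  cross = 14.5·39.5 − 13.5·30 = 167.7500; (r_i+r_j)·cross = 28·167.7500 = 4697.0000
edge 5: (13.5,39.5)→(5,37.5)  cross = 13.5·37.5 − 5·39.5 = 308.7500; (r_i+r_j)·cross = 18.5·308.7500 = 5711.8750
Σcross = 450.7500 → A = |Σcross|/2 = 225.3750 mm²
Σ(r_i+r_j)·cross = 12818.2500 → first moment M = |Σ|/6 = 2136.3750
R_c = M/A = 2136.3750/225.3750 = 9.4792 mm
θ = 49° = 0.855211 rad
V = θ·R_c·A = 0.855211·9.4792·225.3750 = 1827.052 mm³

Volume = 1827.052 mm³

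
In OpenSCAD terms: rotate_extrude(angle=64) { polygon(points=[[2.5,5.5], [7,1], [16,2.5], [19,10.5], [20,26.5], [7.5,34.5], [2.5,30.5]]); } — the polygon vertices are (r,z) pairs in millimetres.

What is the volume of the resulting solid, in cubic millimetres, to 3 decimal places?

Profile (r,z), 7 vertices: (2.5,5.5) (7,1) (16,2.5) (19,10.5) (20,26.5) (7.5,34.5) (2.5,30.5)
edge 0: (2.5,5.5)→(7,1)  cross = 2.5·1 − 7·5.5 = -36.0000; (r_i+r_j)·cross = 9.5·-36.0000 = -342.0000
edge 1: (7,1)→(16,2.5)  cross = 7·2.5 − 16·1 = 1.5000; (r_i+r_j)·cross = 23·1.5000 = 34.5000
edge 2: (16,2.5)→(19,10.5)  cross = 16·10.5 − 19·2.5 = 120.5000; (r_i+r_j)·cross = 35·120.5000 = 4217.5000
edge 3: (19,10.5)→(20,26.5)  cross = 19·26.5 − 20·10.5 = 293.5000; (r_i+r_j)·cross = 39·293.5000 = 11446.5000
edge 4: (20,26.5)→(7.5,34.5)  cross = 20·34.5 − 7.5·26.5 = 491.2500; (r_i+r_j)·cross = 27.5·491.2500 = 13509.3750
edge 5: (7.5,34.5)→(2.5,30.5)  cross = 7.5·30.5 − 2.5·34.5 = 142.5000; (r_i+r_j)·cross = 10·142.5000 = 1425.0000
edge 6: (2.5,30.5)→(2.5,5.5)  cross = 2.5·5.5 − 2.5·30.5 = -62.5000; (r_i+r_j)·cross = 5·-62.5000 = -312.5000
Σcross = 950.7500 → A = |Σcross|/2 = 475.3750 mm²
Σ(r_i+r_j)·cross = 29978.3750 → first moment M = |Σ|/6 = 4996.3958
R_c = M/A = 4996.3958/475.3750 = 10.5104 mm
θ = 64° = 1.117011 rad
V = θ·R_c·A = 1.117011·10.5104·475.3750 = 5581.028 mm³

Volume = 5581.028 mm³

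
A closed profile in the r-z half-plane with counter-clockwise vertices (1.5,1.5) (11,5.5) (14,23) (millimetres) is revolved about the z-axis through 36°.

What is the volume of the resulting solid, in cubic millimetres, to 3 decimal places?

Volume = 428.055 mm³

Profile (r,z), 3 vertices: (1.5,1.5) (11,5.5) (14,23)
edge 0: (1.5,1.5)→(11,5.5)  cross = 1.5·5.5 − 11·1.5 = -8.2500; (r_i+r_j)·cross = 12.5·-8.2500 = -103.1250
edge 1: (11,5.5)→(14,23)  cross = 11·23 − 14·5.5 = 176.0000; (r_i+r_j)·cross = 25·176.0000 = 4400.0000
edge 2: (14,23)→(1.5,1.5)  cross = 14·1.5 − 1.5·23 = -13.5000; (r_i+r_j)·cross = 15.5·-13.5000 = -209.2500
Σcross = 154.2500 → A = |Σcross|/2 = 77.1250 mm²
Σ(r_i+r_j)·cross = 4087.6250 → first moment M = |Σ|/6 = 681.2708
R_c = M/A = 681.2708/77.1250 = 8.8333 mm
θ = 36° = 0.628319 rad
V = θ·R_c·A = 0.628319·8.8333·77.1250 = 428.055 mm³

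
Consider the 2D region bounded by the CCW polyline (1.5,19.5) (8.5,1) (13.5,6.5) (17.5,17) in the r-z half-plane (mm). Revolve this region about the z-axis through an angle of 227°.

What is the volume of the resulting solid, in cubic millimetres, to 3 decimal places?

Volume = 5852.713 mm³

Profile (r,z), 4 vertices: (1.5,19.5) (8.5,1) (13.5,6.5) (17.5,17)
edge 0: (1.5,19.5)→(8.5,1)  cross = 1.5·1 − 8.5·19.5 = -164.2500; (r_i+r_j)·cross = 10·-164.2500 = -1642.5000
edge 1: (8.5,1)→(13.5,6.5)  cross = 8.5·6.5 − 13.5·1 = 41.7500; (r_i+r_j)·cross = 22·41.7500 = 918.5000
edge 2: (13.5,6.5)→(17.5,17)  cross = 13.5·17 − 17.5·6.5 = 115.7500; (r_i+r_j)·cross = 31·115.7500 = 3588.2500
edge 3: (17.5,17)→(1.5,19.5)  cross = 17.5·19.5 − 1.5·17 = 315.7500; (r_i+r_j)·cross = 19·315.7500 = 5999.2500
Σcross = 309.0000 → A = |Σcross|/2 = 154.5000 mm²
Σ(r_i+r_j)·cross = 8863.5000 → first moment M = |Σ|/6 = 1477.2500
R_c = M/A = 1477.2500/154.5000 = 9.5615 mm
θ = 227° = 3.961897 rad
V = θ·R_c·A = 3.961897·9.5615·154.5000 = 5852.713 mm³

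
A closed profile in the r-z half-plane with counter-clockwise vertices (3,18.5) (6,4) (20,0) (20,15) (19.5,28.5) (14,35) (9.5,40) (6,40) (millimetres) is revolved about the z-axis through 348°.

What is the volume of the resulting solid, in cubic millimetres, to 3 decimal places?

Volume = 37376.566 mm³

Profile (r,z), 8 vertices: (3,18.5) (6,4) (20,0) (20,15) (19.5,28.5) (14,35) (9.5,40) (6,40)
edge 0: (3,18.5)→(6,4)  cross = 3·4 − 6·18.5 = -99.0000; (r_i+r_j)·cross = 9·-99.0000 = -891.0000
edge 1: (6,4)→(20,0)  cross = 6·0 − 20·4 = -80.0000; (r_i+r_j)·cross = 26·-80.0000 = -2080.0000
edge 2: (20,0)→(20,15)  cross = 20·15 − 20·0 = 300.0000; (r_i+r_j)·cross = 40·300.0000 = 12000.0000
edge 3: (20,15)→(19.5,28.5)  cross = 20·28.5 − 19.5·15 = 277.5000; (r_i+r_j)·cross = 39.5·277.5000 = 10961.2500
edge 4: (19.5,28.5)→(14,35)  cross = 19.5·35 − 14·28.5 = 283.5000; (r_i+r_j)·cross = 33.5·283.5000 = 9497.2500
edge 5: (14,35)→(9.5,40)  cross = 14·40 − 9.5·35 = 227.5000; (r_i+r_j)·cross = 23.5·227.5000 = 5346.2500
edge 6: (9.5,40)→(6,40)  cross = 9.5·40 − 6·40 = 140.0000; (r_i+r_j)·cross = 15.5·140.0000 = 2170.0000
edge 7: (6,40)→(3,18.5)  cross = 6·18.5 − 3·40 = -9.0000; (r_i+r_j)·cross = 9·-9.0000 = -81.0000
Σcross = 1040.5000 → A = |Σcross|/2 = 520.2500 mm²
Σ(r_i+r_j)·cross = 36922.7500 → first moment M = |Σ|/6 = 6153.7917
R_c = M/A = 6153.7917/520.2500 = 11.8285 mm
θ = 348° = 6.073746 rad
V = θ·R_c·A = 6.073746·11.8285·520.2500 = 37376.566 mm³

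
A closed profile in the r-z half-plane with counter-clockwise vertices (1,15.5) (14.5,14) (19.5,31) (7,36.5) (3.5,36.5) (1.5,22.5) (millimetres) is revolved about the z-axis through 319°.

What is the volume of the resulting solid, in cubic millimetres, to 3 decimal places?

Volume = 16061.135 mm³

Profile (r,z), 6 vertices: (1,15.5) (14.5,14) (19.5,31) (7,36.5) (3.5,36.5) (1.5,22.5)
edge 0: (1,15.5)→(14.5,14)  cross = 1·14 − 14.5·15.5 = -210.7500; (r_i+r_j)·cross = 15.5·-210.7500 = -3266.6250
edge 1: (14.5,14)→(19.5,31)  cross = 14.5·31 − 19.5·14 = 176.5000; (r_i+r_j)·cross = 34·176.5000 = 6001.0000
edge 2: (19.5,31)→(7,36.5)  cross = 19.5·36.5 − 7·31 = 494.7500; (r_i+r_j)·cross = 26.5·494.7500 = 13110.8750
edge 3: (7,36.5)→(3.5,36.5)  cross = 7·36.5 − 3.5·36.5 = 127.7500; (r_i+r_j)·cross = 10.5·127.7500 = 1341.3750
edge 4: (3.5,36.5)→(1.5,22.5)  cross = 3.5·22.5 − 1.5·36.5 = 24.0000; (r_i+r_j)·cross = 5·24.0000 = 120.0000
edge 5: (1.5,22.5)→(1,15.5)  cross = 1.5·15.5 − 1·22.5 = 0.7500; (r_i+r_j)·cross = 2.5·0.7500 = 1.8750
Σcross = 613.0000 → A = |Σcross|/2 = 306.5000 mm²
Σ(r_i+r_j)·cross = 17308.5000 → first moment M = |Σ|/6 = 2884.7500
R_c = M/A = 2884.7500/306.5000 = 9.4119 mm
θ = 319° = 5.567600 rad
V = θ·R_c·A = 5.567600·9.4119·306.5000 = 16061.135 mm³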